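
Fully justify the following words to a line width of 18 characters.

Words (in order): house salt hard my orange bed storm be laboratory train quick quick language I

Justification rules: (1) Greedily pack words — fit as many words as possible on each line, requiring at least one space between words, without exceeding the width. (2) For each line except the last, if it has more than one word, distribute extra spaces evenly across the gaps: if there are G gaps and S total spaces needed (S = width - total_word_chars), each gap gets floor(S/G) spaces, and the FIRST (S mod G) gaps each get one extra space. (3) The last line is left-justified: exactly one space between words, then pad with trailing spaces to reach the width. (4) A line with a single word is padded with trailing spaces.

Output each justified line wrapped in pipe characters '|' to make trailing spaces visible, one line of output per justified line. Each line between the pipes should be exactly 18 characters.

Line 1: ['house', 'salt', 'hard', 'my'] (min_width=18, slack=0)
Line 2: ['orange', 'bed', 'storm'] (min_width=16, slack=2)
Line 3: ['be', 'laboratory'] (min_width=13, slack=5)
Line 4: ['train', 'quick', 'quick'] (min_width=17, slack=1)
Line 5: ['language', 'I'] (min_width=10, slack=8)

Answer: |house salt hard my|
|orange  bed  storm|
|be      laboratory|
|train  quick quick|
|language I        |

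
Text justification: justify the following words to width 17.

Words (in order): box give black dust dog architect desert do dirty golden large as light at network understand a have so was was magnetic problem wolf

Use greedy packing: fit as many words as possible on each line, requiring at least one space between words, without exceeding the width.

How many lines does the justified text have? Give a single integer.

Line 1: ['box', 'give', 'black'] (min_width=14, slack=3)
Line 2: ['dust', 'dog'] (min_width=8, slack=9)
Line 3: ['architect', 'desert'] (min_width=16, slack=1)
Line 4: ['do', 'dirty', 'golden'] (min_width=15, slack=2)
Line 5: ['large', 'as', 'light', 'at'] (min_width=17, slack=0)
Line 6: ['network'] (min_width=7, slack=10)
Line 7: ['understand', 'a', 'have'] (min_width=17, slack=0)
Line 8: ['so', 'was', 'was'] (min_width=10, slack=7)
Line 9: ['magnetic', 'problem'] (min_width=16, slack=1)
Line 10: ['wolf'] (min_width=4, slack=13)
Total lines: 10

Answer: 10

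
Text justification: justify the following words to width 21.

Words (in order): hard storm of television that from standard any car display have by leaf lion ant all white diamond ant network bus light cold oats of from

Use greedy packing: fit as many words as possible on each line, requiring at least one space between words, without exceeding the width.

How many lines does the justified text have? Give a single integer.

Answer: 8

Derivation:
Line 1: ['hard', 'storm', 'of'] (min_width=13, slack=8)
Line 2: ['television', 'that', 'from'] (min_width=20, slack=1)
Line 3: ['standard', 'any', 'car'] (min_width=16, slack=5)
Line 4: ['display', 'have', 'by', 'leaf'] (min_width=20, slack=1)
Line 5: ['lion', 'ant', 'all', 'white'] (min_width=18, slack=3)
Line 6: ['diamond', 'ant', 'network'] (min_width=19, slack=2)
Line 7: ['bus', 'light', 'cold', 'oats'] (min_width=19, slack=2)
Line 8: ['of', 'from'] (min_width=7, slack=14)
Total lines: 8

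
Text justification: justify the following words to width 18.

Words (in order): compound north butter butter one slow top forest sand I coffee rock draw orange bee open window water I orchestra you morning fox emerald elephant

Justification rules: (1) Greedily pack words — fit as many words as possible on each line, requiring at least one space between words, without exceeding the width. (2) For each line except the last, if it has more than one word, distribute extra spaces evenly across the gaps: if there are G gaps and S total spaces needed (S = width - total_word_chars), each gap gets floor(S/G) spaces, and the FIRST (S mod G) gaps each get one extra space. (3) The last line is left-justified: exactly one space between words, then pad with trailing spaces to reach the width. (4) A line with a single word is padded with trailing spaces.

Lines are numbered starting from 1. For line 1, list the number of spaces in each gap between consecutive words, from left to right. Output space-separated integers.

Line 1: ['compound', 'north'] (min_width=14, slack=4)
Line 2: ['butter', 'butter', 'one'] (min_width=17, slack=1)
Line 3: ['slow', 'top', 'forest'] (min_width=15, slack=3)
Line 4: ['sand', 'I', 'coffee', 'rock'] (min_width=18, slack=0)
Line 5: ['draw', 'orange', 'bee'] (min_width=15, slack=3)
Line 6: ['open', 'window', 'water'] (min_width=17, slack=1)
Line 7: ['I', 'orchestra', 'you'] (min_width=15, slack=3)
Line 8: ['morning', 'fox'] (min_width=11, slack=7)
Line 9: ['emerald', 'elephant'] (min_width=16, slack=2)

Answer: 5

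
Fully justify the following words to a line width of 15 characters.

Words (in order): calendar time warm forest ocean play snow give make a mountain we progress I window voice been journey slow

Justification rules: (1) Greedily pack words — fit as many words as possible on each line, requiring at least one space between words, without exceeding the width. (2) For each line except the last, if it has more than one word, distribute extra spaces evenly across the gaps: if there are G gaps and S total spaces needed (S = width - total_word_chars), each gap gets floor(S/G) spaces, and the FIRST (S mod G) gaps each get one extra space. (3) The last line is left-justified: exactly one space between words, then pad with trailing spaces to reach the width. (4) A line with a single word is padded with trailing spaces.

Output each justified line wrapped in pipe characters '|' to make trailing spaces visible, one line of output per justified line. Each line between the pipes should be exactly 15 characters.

Answer: |calendar   time|
|warm     forest|
|ocean play snow|
|give   make   a|
|mountain     we|
|progress      I|
|window    voice|
|been    journey|
|slow           |

Derivation:
Line 1: ['calendar', 'time'] (min_width=13, slack=2)
Line 2: ['warm', 'forest'] (min_width=11, slack=4)
Line 3: ['ocean', 'play', 'snow'] (min_width=15, slack=0)
Line 4: ['give', 'make', 'a'] (min_width=11, slack=4)
Line 5: ['mountain', 'we'] (min_width=11, slack=4)
Line 6: ['progress', 'I'] (min_width=10, slack=5)
Line 7: ['window', 'voice'] (min_width=12, slack=3)
Line 8: ['been', 'journey'] (min_width=12, slack=3)
Line 9: ['slow'] (min_width=4, slack=11)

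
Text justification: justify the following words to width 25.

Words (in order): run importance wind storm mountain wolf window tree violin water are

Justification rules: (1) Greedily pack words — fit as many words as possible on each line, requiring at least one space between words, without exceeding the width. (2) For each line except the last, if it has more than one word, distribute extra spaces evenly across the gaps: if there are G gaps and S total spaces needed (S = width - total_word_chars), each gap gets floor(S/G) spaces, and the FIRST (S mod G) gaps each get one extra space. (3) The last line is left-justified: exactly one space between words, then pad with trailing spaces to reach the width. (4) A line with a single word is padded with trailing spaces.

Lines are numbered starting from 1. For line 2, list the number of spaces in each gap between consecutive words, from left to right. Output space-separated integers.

Line 1: ['run', 'importance', 'wind', 'storm'] (min_width=25, slack=0)
Line 2: ['mountain', 'wolf', 'window', 'tree'] (min_width=25, slack=0)
Line 3: ['violin', 'water', 'are'] (min_width=16, slack=9)

Answer: 1 1 1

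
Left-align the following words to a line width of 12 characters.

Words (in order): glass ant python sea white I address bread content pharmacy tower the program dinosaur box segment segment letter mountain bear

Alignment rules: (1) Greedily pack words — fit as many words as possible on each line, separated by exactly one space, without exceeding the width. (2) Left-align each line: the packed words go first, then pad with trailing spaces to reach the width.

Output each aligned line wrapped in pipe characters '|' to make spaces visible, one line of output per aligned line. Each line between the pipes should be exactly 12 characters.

Line 1: ['glass', 'ant'] (min_width=9, slack=3)
Line 2: ['python', 'sea'] (min_width=10, slack=2)
Line 3: ['white', 'I'] (min_width=7, slack=5)
Line 4: ['address'] (min_width=7, slack=5)
Line 5: ['bread'] (min_width=5, slack=7)
Line 6: ['content'] (min_width=7, slack=5)
Line 7: ['pharmacy'] (min_width=8, slack=4)
Line 8: ['tower', 'the'] (min_width=9, slack=3)
Line 9: ['program'] (min_width=7, slack=5)
Line 10: ['dinosaur', 'box'] (min_width=12, slack=0)
Line 11: ['segment'] (min_width=7, slack=5)
Line 12: ['segment'] (min_width=7, slack=5)
Line 13: ['letter'] (min_width=6, slack=6)
Line 14: ['mountain'] (min_width=8, slack=4)
Line 15: ['bear'] (min_width=4, slack=8)

Answer: |glass ant   |
|python sea  |
|white I     |
|address     |
|bread       |
|content     |
|pharmacy    |
|tower the   |
|program     |
|dinosaur box|
|segment     |
|segment     |
|letter      |
|mountain    |
|bear        |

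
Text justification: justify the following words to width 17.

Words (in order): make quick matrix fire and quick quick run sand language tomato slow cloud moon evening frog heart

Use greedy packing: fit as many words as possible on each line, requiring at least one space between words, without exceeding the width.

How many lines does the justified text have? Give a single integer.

Line 1: ['make', 'quick', 'matrix'] (min_width=17, slack=0)
Line 2: ['fire', 'and', 'quick'] (min_width=14, slack=3)
Line 3: ['quick', 'run', 'sand'] (min_width=14, slack=3)
Line 4: ['language', 'tomato'] (min_width=15, slack=2)
Line 5: ['slow', 'cloud', 'moon'] (min_width=15, slack=2)
Line 6: ['evening', 'frog'] (min_width=12, slack=5)
Line 7: ['heart'] (min_width=5, slack=12)
Total lines: 7

Answer: 7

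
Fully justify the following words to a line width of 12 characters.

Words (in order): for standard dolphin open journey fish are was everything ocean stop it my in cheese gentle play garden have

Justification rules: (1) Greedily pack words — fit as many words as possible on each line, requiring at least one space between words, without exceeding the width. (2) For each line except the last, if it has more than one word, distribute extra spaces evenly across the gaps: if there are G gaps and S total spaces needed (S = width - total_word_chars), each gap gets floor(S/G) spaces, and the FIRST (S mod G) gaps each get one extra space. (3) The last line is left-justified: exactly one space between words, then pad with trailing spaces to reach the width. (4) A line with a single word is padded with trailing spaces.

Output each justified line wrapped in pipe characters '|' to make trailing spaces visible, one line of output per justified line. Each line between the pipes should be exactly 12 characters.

Line 1: ['for', 'standard'] (min_width=12, slack=0)
Line 2: ['dolphin', 'open'] (min_width=12, slack=0)
Line 3: ['journey', 'fish'] (min_width=12, slack=0)
Line 4: ['are', 'was'] (min_width=7, slack=5)
Line 5: ['everything'] (min_width=10, slack=2)
Line 6: ['ocean', 'stop'] (min_width=10, slack=2)
Line 7: ['it', 'my', 'in'] (min_width=8, slack=4)
Line 8: ['cheese'] (min_width=6, slack=6)
Line 9: ['gentle', 'play'] (min_width=11, slack=1)
Line 10: ['garden', 'have'] (min_width=11, slack=1)

Answer: |for standard|
|dolphin open|
|journey fish|
|are      was|
|everything  |
|ocean   stop|
|it   my   in|
|cheese      |
|gentle  play|
|garden have |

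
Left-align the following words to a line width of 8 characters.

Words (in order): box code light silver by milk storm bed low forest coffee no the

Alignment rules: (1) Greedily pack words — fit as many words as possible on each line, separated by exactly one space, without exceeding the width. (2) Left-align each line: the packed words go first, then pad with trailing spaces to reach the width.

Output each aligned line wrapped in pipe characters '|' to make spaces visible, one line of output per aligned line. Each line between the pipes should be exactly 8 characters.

Answer: |box code|
|light   |
|silver  |
|by milk |
|storm   |
|bed low |
|forest  |
|coffee  |
|no the  |

Derivation:
Line 1: ['box', 'code'] (min_width=8, slack=0)
Line 2: ['light'] (min_width=5, slack=3)
Line 3: ['silver'] (min_width=6, slack=2)
Line 4: ['by', 'milk'] (min_width=7, slack=1)
Line 5: ['storm'] (min_width=5, slack=3)
Line 6: ['bed', 'low'] (min_width=7, slack=1)
Line 7: ['forest'] (min_width=6, slack=2)
Line 8: ['coffee'] (min_width=6, slack=2)
Line 9: ['no', 'the'] (min_width=6, slack=2)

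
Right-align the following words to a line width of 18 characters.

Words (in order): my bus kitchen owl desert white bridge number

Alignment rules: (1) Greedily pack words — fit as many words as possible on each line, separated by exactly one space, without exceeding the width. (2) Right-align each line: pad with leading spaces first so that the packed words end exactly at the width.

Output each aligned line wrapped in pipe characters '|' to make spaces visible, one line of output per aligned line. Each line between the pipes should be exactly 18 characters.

Answer: |my bus kitchen owl|
|      desert white|
|     bridge number|

Derivation:
Line 1: ['my', 'bus', 'kitchen', 'owl'] (min_width=18, slack=0)
Line 2: ['desert', 'white'] (min_width=12, slack=6)
Line 3: ['bridge', 'number'] (min_width=13, slack=5)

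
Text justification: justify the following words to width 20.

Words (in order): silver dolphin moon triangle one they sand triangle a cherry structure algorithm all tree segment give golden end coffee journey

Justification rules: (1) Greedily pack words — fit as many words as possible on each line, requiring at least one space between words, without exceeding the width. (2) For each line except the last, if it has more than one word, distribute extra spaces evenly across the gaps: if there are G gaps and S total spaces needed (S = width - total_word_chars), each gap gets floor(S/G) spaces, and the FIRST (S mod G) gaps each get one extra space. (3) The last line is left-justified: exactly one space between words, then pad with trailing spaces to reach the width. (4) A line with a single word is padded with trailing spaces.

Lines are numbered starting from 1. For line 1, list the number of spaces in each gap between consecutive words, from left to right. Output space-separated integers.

Answer: 2 1

Derivation:
Line 1: ['silver', 'dolphin', 'moon'] (min_width=19, slack=1)
Line 2: ['triangle', 'one', 'they'] (min_width=17, slack=3)
Line 3: ['sand', 'triangle', 'a'] (min_width=15, slack=5)
Line 4: ['cherry', 'structure'] (min_width=16, slack=4)
Line 5: ['algorithm', 'all', 'tree'] (min_width=18, slack=2)
Line 6: ['segment', 'give', 'golden'] (min_width=19, slack=1)
Line 7: ['end', 'coffee', 'journey'] (min_width=18, slack=2)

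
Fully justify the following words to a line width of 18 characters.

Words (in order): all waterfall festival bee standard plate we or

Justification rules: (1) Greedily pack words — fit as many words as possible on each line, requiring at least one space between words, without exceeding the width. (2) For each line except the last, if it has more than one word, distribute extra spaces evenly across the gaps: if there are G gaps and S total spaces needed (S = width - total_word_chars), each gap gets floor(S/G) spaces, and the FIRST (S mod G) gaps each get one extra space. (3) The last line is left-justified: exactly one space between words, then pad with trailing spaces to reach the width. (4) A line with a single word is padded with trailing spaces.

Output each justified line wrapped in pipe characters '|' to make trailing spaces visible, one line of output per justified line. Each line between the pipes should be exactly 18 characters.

Answer: |all      waterfall|
|festival       bee|
|standard  plate we|
|or                |

Derivation:
Line 1: ['all', 'waterfall'] (min_width=13, slack=5)
Line 2: ['festival', 'bee'] (min_width=12, slack=6)
Line 3: ['standard', 'plate', 'we'] (min_width=17, slack=1)
Line 4: ['or'] (min_width=2, slack=16)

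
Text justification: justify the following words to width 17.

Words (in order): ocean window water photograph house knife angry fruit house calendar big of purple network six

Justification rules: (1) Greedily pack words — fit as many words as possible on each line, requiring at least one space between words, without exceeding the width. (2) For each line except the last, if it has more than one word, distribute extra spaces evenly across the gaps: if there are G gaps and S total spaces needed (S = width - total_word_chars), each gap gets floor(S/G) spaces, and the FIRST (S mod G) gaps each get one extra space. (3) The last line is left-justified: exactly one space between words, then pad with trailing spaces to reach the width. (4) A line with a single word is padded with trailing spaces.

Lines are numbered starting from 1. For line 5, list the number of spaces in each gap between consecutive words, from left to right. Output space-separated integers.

Line 1: ['ocean', 'window'] (min_width=12, slack=5)
Line 2: ['water', 'photograph'] (min_width=16, slack=1)
Line 3: ['house', 'knife', 'angry'] (min_width=17, slack=0)
Line 4: ['fruit', 'house'] (min_width=11, slack=6)
Line 5: ['calendar', 'big', 'of'] (min_width=15, slack=2)
Line 6: ['purple', 'network'] (min_width=14, slack=3)
Line 7: ['six'] (min_width=3, slack=14)

Answer: 2 2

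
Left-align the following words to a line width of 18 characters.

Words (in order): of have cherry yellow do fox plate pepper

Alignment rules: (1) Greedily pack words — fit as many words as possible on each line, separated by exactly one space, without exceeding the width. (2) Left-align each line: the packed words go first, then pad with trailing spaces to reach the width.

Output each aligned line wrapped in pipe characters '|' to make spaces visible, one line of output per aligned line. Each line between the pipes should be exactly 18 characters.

Line 1: ['of', 'have', 'cherry'] (min_width=14, slack=4)
Line 2: ['yellow', 'do', 'fox'] (min_width=13, slack=5)
Line 3: ['plate', 'pepper'] (min_width=12, slack=6)

Answer: |of have cherry    |
|yellow do fox     |
|plate pepper      |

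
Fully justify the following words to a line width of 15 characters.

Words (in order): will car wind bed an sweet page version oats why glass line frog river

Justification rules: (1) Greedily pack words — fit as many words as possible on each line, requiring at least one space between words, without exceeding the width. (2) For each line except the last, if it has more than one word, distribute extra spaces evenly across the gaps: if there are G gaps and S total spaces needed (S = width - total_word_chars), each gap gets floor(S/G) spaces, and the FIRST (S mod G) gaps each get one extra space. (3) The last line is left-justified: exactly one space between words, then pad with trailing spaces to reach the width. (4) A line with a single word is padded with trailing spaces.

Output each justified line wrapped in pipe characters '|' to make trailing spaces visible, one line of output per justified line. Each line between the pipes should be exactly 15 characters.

Answer: |will  car  wind|
|bed   an  sweet|
|page    version|
|oats  why glass|
|line frog river|

Derivation:
Line 1: ['will', 'car', 'wind'] (min_width=13, slack=2)
Line 2: ['bed', 'an', 'sweet'] (min_width=12, slack=3)
Line 3: ['page', 'version'] (min_width=12, slack=3)
Line 4: ['oats', 'why', 'glass'] (min_width=14, slack=1)
Line 5: ['line', 'frog', 'river'] (min_width=15, slack=0)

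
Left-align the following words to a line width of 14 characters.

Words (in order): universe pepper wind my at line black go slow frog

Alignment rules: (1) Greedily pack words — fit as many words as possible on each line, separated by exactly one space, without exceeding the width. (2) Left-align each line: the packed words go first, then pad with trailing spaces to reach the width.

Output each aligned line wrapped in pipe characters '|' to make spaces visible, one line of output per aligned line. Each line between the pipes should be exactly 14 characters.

Answer: |universe      |
|pepper wind my|
|at line black |
|go slow frog  |

Derivation:
Line 1: ['universe'] (min_width=8, slack=6)
Line 2: ['pepper', 'wind', 'my'] (min_width=14, slack=0)
Line 3: ['at', 'line', 'black'] (min_width=13, slack=1)
Line 4: ['go', 'slow', 'frog'] (min_width=12, slack=2)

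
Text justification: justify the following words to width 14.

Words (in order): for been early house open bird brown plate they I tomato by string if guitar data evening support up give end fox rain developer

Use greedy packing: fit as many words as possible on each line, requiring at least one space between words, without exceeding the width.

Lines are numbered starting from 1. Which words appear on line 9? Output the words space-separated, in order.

Line 1: ['for', 'been', 'early'] (min_width=14, slack=0)
Line 2: ['house', 'open'] (min_width=10, slack=4)
Line 3: ['bird', 'brown'] (min_width=10, slack=4)
Line 4: ['plate', 'they', 'I'] (min_width=12, slack=2)
Line 5: ['tomato', 'by'] (min_width=9, slack=5)
Line 6: ['string', 'if'] (min_width=9, slack=5)
Line 7: ['guitar', 'data'] (min_width=11, slack=3)
Line 8: ['evening'] (min_width=7, slack=7)
Line 9: ['support', 'up'] (min_width=10, slack=4)
Line 10: ['give', 'end', 'fox'] (min_width=12, slack=2)
Line 11: ['rain', 'developer'] (min_width=14, slack=0)

Answer: support up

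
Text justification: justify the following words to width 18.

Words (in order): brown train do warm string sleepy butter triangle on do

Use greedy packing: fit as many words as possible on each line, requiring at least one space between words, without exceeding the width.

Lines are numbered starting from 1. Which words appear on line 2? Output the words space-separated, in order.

Answer: warm string sleepy

Derivation:
Line 1: ['brown', 'train', 'do'] (min_width=14, slack=4)
Line 2: ['warm', 'string', 'sleepy'] (min_width=18, slack=0)
Line 3: ['butter', 'triangle', 'on'] (min_width=18, slack=0)
Line 4: ['do'] (min_width=2, slack=16)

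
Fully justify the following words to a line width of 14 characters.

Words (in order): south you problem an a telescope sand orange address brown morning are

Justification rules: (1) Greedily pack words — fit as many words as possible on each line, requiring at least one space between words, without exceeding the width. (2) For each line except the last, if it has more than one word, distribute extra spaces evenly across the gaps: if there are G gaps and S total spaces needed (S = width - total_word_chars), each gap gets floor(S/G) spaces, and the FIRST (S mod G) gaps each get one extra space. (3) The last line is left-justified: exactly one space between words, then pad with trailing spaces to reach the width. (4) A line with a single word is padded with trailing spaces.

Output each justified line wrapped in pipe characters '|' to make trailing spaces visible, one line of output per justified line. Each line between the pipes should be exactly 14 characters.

Answer: |south      you|
|problem  an  a|
|telescope sand|
|orange address|
|brown  morning|
|are           |

Derivation:
Line 1: ['south', 'you'] (min_width=9, slack=5)
Line 2: ['problem', 'an', 'a'] (min_width=12, slack=2)
Line 3: ['telescope', 'sand'] (min_width=14, slack=0)
Line 4: ['orange', 'address'] (min_width=14, slack=0)
Line 5: ['brown', 'morning'] (min_width=13, slack=1)
Line 6: ['are'] (min_width=3, slack=11)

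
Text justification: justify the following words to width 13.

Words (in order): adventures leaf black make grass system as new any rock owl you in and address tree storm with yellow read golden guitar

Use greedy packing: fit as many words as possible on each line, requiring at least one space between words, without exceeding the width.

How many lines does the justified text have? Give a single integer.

Answer: 10

Derivation:
Line 1: ['adventures'] (min_width=10, slack=3)
Line 2: ['leaf', 'black'] (min_width=10, slack=3)
Line 3: ['make', 'grass'] (min_width=10, slack=3)
Line 4: ['system', 'as', 'new'] (min_width=13, slack=0)
Line 5: ['any', 'rock', 'owl'] (min_width=12, slack=1)
Line 6: ['you', 'in', 'and'] (min_width=10, slack=3)
Line 7: ['address', 'tree'] (min_width=12, slack=1)
Line 8: ['storm', 'with'] (min_width=10, slack=3)
Line 9: ['yellow', 'read'] (min_width=11, slack=2)
Line 10: ['golden', 'guitar'] (min_width=13, slack=0)
Total lines: 10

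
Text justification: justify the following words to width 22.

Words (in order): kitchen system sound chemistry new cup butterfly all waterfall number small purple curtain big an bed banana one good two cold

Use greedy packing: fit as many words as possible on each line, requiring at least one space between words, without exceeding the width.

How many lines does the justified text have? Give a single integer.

Answer: 7

Derivation:
Line 1: ['kitchen', 'system', 'sound'] (min_width=20, slack=2)
Line 2: ['chemistry', 'new', 'cup'] (min_width=17, slack=5)
Line 3: ['butterfly', 'all'] (min_width=13, slack=9)
Line 4: ['waterfall', 'number', 'small'] (min_width=22, slack=0)
Line 5: ['purple', 'curtain', 'big', 'an'] (min_width=21, slack=1)
Line 6: ['bed', 'banana', 'one', 'good'] (min_width=19, slack=3)
Line 7: ['two', 'cold'] (min_width=8, slack=14)
Total lines: 7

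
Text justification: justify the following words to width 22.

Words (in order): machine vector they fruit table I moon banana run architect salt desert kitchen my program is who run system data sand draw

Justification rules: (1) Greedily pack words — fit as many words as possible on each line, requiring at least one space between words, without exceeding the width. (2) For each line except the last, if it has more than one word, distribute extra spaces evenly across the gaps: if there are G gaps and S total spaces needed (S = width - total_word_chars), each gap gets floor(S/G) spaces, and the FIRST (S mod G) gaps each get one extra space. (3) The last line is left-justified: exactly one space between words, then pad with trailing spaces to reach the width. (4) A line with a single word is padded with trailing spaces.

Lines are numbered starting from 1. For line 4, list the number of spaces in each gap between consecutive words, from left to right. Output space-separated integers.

Line 1: ['machine', 'vector', 'they'] (min_width=19, slack=3)
Line 2: ['fruit', 'table', 'I', 'moon'] (min_width=18, slack=4)
Line 3: ['banana', 'run', 'architect'] (min_width=20, slack=2)
Line 4: ['salt', 'desert', 'kitchen', 'my'] (min_width=22, slack=0)
Line 5: ['program', 'is', 'who', 'run'] (min_width=18, slack=4)
Line 6: ['system', 'data', 'sand', 'draw'] (min_width=21, slack=1)

Answer: 1 1 1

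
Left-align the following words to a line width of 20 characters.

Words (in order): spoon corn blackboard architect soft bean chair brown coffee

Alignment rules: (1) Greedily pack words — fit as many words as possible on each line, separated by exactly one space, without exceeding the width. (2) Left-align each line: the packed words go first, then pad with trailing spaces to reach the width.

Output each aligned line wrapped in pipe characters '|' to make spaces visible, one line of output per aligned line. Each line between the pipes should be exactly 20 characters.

Answer: |spoon corn          |
|blackboard architect|
|soft bean chair     |
|brown coffee        |

Derivation:
Line 1: ['spoon', 'corn'] (min_width=10, slack=10)
Line 2: ['blackboard', 'architect'] (min_width=20, slack=0)
Line 3: ['soft', 'bean', 'chair'] (min_width=15, slack=5)
Line 4: ['brown', 'coffee'] (min_width=12, slack=8)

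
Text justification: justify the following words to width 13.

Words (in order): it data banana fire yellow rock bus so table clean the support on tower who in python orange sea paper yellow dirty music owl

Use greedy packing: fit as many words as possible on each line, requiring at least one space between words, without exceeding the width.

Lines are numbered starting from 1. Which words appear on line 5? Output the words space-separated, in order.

Line 1: ['it', 'data'] (min_width=7, slack=6)
Line 2: ['banana', 'fire'] (min_width=11, slack=2)
Line 3: ['yellow', 'rock'] (min_width=11, slack=2)
Line 4: ['bus', 'so', 'table'] (min_width=12, slack=1)
Line 5: ['clean', 'the'] (min_width=9, slack=4)
Line 6: ['support', 'on'] (min_width=10, slack=3)
Line 7: ['tower', 'who', 'in'] (min_width=12, slack=1)
Line 8: ['python', 'orange'] (min_width=13, slack=0)
Line 9: ['sea', 'paper'] (min_width=9, slack=4)
Line 10: ['yellow', 'dirty'] (min_width=12, slack=1)
Line 11: ['music', 'owl'] (min_width=9, slack=4)

Answer: clean the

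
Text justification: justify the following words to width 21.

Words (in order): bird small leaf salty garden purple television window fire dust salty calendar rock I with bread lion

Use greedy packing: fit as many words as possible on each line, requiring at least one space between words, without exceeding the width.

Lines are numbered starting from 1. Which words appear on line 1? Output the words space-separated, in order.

Answer: bird small leaf salty

Derivation:
Line 1: ['bird', 'small', 'leaf', 'salty'] (min_width=21, slack=0)
Line 2: ['garden', 'purple'] (min_width=13, slack=8)
Line 3: ['television', 'window'] (min_width=17, slack=4)
Line 4: ['fire', 'dust', 'salty'] (min_width=15, slack=6)
Line 5: ['calendar', 'rock', 'I', 'with'] (min_width=20, slack=1)
Line 6: ['bread', 'lion'] (min_width=10, slack=11)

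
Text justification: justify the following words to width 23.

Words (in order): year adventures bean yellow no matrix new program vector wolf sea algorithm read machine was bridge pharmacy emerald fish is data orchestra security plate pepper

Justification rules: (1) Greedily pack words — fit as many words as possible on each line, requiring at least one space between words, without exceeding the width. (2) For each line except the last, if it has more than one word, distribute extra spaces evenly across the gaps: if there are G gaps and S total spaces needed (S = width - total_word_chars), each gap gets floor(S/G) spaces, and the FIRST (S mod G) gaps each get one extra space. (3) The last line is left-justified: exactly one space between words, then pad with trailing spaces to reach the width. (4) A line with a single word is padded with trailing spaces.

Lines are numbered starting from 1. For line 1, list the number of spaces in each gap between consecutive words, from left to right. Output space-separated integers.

Line 1: ['year', 'adventures', 'bean'] (min_width=20, slack=3)
Line 2: ['yellow', 'no', 'matrix', 'new'] (min_width=20, slack=3)
Line 3: ['program', 'vector', 'wolf', 'sea'] (min_width=23, slack=0)
Line 4: ['algorithm', 'read', 'machine'] (min_width=22, slack=1)
Line 5: ['was', 'bridge', 'pharmacy'] (min_width=19, slack=4)
Line 6: ['emerald', 'fish', 'is', 'data'] (min_width=20, slack=3)
Line 7: ['orchestra', 'security'] (min_width=18, slack=5)
Line 8: ['plate', 'pepper'] (min_width=12, slack=11)

Answer: 3 2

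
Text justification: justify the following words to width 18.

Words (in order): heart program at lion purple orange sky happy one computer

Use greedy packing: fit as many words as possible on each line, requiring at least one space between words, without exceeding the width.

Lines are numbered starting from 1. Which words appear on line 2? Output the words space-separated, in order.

Line 1: ['heart', 'program', 'at'] (min_width=16, slack=2)
Line 2: ['lion', 'purple', 'orange'] (min_width=18, slack=0)
Line 3: ['sky', 'happy', 'one'] (min_width=13, slack=5)
Line 4: ['computer'] (min_width=8, slack=10)

Answer: lion purple orange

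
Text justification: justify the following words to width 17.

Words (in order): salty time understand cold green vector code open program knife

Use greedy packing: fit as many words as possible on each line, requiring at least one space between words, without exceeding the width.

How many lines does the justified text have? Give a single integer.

Line 1: ['salty', 'time'] (min_width=10, slack=7)
Line 2: ['understand', 'cold'] (min_width=15, slack=2)
Line 3: ['green', 'vector', 'code'] (min_width=17, slack=0)
Line 4: ['open', 'program'] (min_width=12, slack=5)
Line 5: ['knife'] (min_width=5, slack=12)
Total lines: 5

Answer: 5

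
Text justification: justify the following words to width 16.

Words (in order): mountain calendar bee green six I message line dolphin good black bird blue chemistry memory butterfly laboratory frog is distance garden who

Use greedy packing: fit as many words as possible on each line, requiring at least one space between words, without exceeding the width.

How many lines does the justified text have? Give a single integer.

Answer: 11

Derivation:
Line 1: ['mountain'] (min_width=8, slack=8)
Line 2: ['calendar', 'bee'] (min_width=12, slack=4)
Line 3: ['green', 'six', 'I'] (min_width=11, slack=5)
Line 4: ['message', 'line'] (min_width=12, slack=4)
Line 5: ['dolphin', 'good'] (min_width=12, slack=4)
Line 6: ['black', 'bird', 'blue'] (min_width=15, slack=1)
Line 7: ['chemistry', 'memory'] (min_width=16, slack=0)
Line 8: ['butterfly'] (min_width=9, slack=7)
Line 9: ['laboratory', 'frog'] (min_width=15, slack=1)
Line 10: ['is', 'distance'] (min_width=11, slack=5)
Line 11: ['garden', 'who'] (min_width=10, slack=6)
Total lines: 11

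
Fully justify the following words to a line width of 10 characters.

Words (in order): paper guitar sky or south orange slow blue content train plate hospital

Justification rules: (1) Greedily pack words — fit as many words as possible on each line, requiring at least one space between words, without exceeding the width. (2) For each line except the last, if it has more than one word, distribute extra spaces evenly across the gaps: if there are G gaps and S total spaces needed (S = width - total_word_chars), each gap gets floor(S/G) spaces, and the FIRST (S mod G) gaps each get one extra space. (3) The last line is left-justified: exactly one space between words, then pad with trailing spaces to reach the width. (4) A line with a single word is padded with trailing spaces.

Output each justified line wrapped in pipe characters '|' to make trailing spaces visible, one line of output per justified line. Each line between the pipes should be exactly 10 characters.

Answer: |paper     |
|guitar sky|
|or   south|
|orange    |
|slow  blue|
|content   |
|train     |
|plate     |
|hospital  |

Derivation:
Line 1: ['paper'] (min_width=5, slack=5)
Line 2: ['guitar', 'sky'] (min_width=10, slack=0)
Line 3: ['or', 'south'] (min_width=8, slack=2)
Line 4: ['orange'] (min_width=6, slack=4)
Line 5: ['slow', 'blue'] (min_width=9, slack=1)
Line 6: ['content'] (min_width=7, slack=3)
Line 7: ['train'] (min_width=5, slack=5)
Line 8: ['plate'] (min_width=5, slack=5)
Line 9: ['hospital'] (min_width=8, slack=2)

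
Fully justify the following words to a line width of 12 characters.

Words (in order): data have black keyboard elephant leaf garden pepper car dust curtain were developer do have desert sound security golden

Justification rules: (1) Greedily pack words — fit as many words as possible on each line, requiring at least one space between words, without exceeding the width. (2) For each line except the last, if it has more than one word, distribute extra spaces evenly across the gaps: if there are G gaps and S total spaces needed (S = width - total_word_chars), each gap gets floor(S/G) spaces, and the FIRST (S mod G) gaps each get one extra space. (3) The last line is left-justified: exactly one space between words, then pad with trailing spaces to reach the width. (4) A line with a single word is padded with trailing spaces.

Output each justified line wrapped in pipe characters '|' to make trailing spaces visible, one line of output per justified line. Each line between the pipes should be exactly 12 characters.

Answer: |data    have|
|black       |
|keyboard    |
|elephant    |
|leaf  garden|
|pepper   car|
|dust curtain|
|were        |
|developer do|
|have  desert|
|sound       |
|security    |
|golden      |

Derivation:
Line 1: ['data', 'have'] (min_width=9, slack=3)
Line 2: ['black'] (min_width=5, slack=7)
Line 3: ['keyboard'] (min_width=8, slack=4)
Line 4: ['elephant'] (min_width=8, slack=4)
Line 5: ['leaf', 'garden'] (min_width=11, slack=1)
Line 6: ['pepper', 'car'] (min_width=10, slack=2)
Line 7: ['dust', 'curtain'] (min_width=12, slack=0)
Line 8: ['were'] (min_width=4, slack=8)
Line 9: ['developer', 'do'] (min_width=12, slack=0)
Line 10: ['have', 'desert'] (min_width=11, slack=1)
Line 11: ['sound'] (min_width=5, slack=7)
Line 12: ['security'] (min_width=8, slack=4)
Line 13: ['golden'] (min_width=6, slack=6)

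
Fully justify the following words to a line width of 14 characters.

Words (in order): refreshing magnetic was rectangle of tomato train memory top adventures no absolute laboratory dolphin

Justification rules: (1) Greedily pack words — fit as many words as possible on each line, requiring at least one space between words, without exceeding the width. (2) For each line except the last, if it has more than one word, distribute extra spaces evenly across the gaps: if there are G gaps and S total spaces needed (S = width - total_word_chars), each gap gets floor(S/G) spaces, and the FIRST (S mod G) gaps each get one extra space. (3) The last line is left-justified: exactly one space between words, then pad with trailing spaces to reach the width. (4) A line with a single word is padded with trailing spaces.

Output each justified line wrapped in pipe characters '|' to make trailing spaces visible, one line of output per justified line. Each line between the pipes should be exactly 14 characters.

Line 1: ['refreshing'] (min_width=10, slack=4)
Line 2: ['magnetic', 'was'] (min_width=12, slack=2)
Line 3: ['rectangle', 'of'] (min_width=12, slack=2)
Line 4: ['tomato', 'train'] (min_width=12, slack=2)
Line 5: ['memory', 'top'] (min_width=10, slack=4)
Line 6: ['adventures', 'no'] (min_width=13, slack=1)
Line 7: ['absolute'] (min_width=8, slack=6)
Line 8: ['laboratory'] (min_width=10, slack=4)
Line 9: ['dolphin'] (min_width=7, slack=7)

Answer: |refreshing    |
|magnetic   was|
|rectangle   of|
|tomato   train|
|memory     top|
|adventures  no|
|absolute      |
|laboratory    |
|dolphin       |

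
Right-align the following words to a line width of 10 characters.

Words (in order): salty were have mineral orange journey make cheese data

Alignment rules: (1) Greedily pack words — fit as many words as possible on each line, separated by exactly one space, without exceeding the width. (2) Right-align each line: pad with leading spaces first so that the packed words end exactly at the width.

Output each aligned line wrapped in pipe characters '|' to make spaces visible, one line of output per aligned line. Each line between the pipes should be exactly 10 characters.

Line 1: ['salty', 'were'] (min_width=10, slack=0)
Line 2: ['have'] (min_width=4, slack=6)
Line 3: ['mineral'] (min_width=7, slack=3)
Line 4: ['orange'] (min_width=6, slack=4)
Line 5: ['journey'] (min_width=7, slack=3)
Line 6: ['make'] (min_width=4, slack=6)
Line 7: ['cheese'] (min_width=6, slack=4)
Line 8: ['data'] (min_width=4, slack=6)

Answer: |salty were|
|      have|
|   mineral|
|    orange|
|   journey|
|      make|
|    cheese|
|      data|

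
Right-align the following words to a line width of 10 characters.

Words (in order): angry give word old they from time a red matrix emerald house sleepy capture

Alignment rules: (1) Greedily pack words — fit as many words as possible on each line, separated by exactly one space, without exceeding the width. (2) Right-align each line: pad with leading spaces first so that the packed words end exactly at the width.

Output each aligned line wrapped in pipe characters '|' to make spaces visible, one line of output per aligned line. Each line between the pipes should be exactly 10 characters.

Line 1: ['angry', 'give'] (min_width=10, slack=0)
Line 2: ['word', 'old'] (min_width=8, slack=2)
Line 3: ['they', 'from'] (min_width=9, slack=1)
Line 4: ['time', 'a', 'red'] (min_width=10, slack=0)
Line 5: ['matrix'] (min_width=6, slack=4)
Line 6: ['emerald'] (min_width=7, slack=3)
Line 7: ['house'] (min_width=5, slack=5)
Line 8: ['sleepy'] (min_width=6, slack=4)
Line 9: ['capture'] (min_width=7, slack=3)

Answer: |angry give|
|  word old|
| they from|
|time a red|
|    matrix|
|   emerald|
|     house|
|    sleepy|
|   capture|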